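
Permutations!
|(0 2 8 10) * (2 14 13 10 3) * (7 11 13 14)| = |(14)(0 7 11 13 10)(2 8 3)| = 15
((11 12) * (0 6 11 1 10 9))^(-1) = ((0 6 11 12 1 10 9))^(-1) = (0 9 10 1 12 11 6)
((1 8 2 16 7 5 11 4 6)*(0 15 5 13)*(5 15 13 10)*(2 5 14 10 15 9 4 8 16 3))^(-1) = (0 13)(1 6 4 9 15 7 16)(2 3)(5 8 11)(10 14)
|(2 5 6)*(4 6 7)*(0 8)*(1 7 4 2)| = 6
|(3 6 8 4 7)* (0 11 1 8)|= 8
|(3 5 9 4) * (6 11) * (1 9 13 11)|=8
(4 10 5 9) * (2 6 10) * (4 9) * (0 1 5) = (0 1 5 4 2 6 10) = [1, 5, 6, 3, 2, 4, 10, 7, 8, 9, 0]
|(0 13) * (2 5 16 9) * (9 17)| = |(0 13)(2 5 16 17 9)| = 10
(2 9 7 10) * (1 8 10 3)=(1 8 10 2 9 7 3)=[0, 8, 9, 1, 4, 5, 6, 3, 10, 7, 2]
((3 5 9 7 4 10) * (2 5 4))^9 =((2 5 9 7)(3 4 10))^9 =(10)(2 5 9 7)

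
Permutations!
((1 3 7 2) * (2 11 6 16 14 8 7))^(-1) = ((1 3 2)(6 16 14 8 7 11))^(-1) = (1 2 3)(6 11 7 8 14 16)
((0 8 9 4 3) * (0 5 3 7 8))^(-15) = ((3 5)(4 7 8 9))^(-15) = (3 5)(4 7 8 9)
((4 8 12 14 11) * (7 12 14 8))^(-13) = (4 11 14 8 12 7)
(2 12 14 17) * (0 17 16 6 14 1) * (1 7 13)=(0 17 2 12 7 13 1)(6 14 16)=[17, 0, 12, 3, 4, 5, 14, 13, 8, 9, 10, 11, 7, 1, 16, 15, 6, 2]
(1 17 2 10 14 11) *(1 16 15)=[0, 17, 10, 3, 4, 5, 6, 7, 8, 9, 14, 16, 12, 13, 11, 1, 15, 2]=(1 17 2 10 14 11 16 15)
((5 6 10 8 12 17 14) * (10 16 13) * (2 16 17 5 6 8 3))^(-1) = ((2 16 13 10 3)(5 8 12)(6 17 14))^(-1) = (2 3 10 13 16)(5 12 8)(6 14 17)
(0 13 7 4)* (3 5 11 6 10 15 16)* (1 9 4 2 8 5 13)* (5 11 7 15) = (0 1 9 4)(2 8 11 6 10 5 7)(3 13 15 16) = [1, 9, 8, 13, 0, 7, 10, 2, 11, 4, 5, 6, 12, 15, 14, 16, 3]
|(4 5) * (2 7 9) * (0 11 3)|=6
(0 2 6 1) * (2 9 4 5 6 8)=[9, 0, 8, 3, 5, 6, 1, 7, 2, 4]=(0 9 4 5 6 1)(2 8)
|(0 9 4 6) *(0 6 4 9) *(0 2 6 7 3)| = 5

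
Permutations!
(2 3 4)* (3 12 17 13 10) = (2 12 17 13 10 3 4) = [0, 1, 12, 4, 2, 5, 6, 7, 8, 9, 3, 11, 17, 10, 14, 15, 16, 13]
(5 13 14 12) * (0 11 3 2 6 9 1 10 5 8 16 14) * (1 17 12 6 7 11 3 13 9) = (0 3 2 7 11 13)(1 10 5 9 17 12 8 16 14 6) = [3, 10, 7, 2, 4, 9, 1, 11, 16, 17, 5, 13, 8, 0, 6, 15, 14, 12]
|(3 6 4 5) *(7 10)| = |(3 6 4 5)(7 10)| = 4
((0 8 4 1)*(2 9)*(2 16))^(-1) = (0 1 4 8)(2 16 9)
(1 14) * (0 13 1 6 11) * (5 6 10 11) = [13, 14, 2, 3, 4, 6, 5, 7, 8, 9, 11, 0, 12, 1, 10] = (0 13 1 14 10 11)(5 6)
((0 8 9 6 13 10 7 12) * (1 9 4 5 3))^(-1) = ((0 8 4 5 3 1 9 6 13 10 7 12))^(-1) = (0 12 7 10 13 6 9 1 3 5 4 8)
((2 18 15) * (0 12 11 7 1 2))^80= ((0 12 11 7 1 2 18 15))^80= (18)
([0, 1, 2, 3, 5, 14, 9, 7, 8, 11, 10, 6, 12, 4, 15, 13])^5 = [0, 1, 2, 3, 4, 5, 11, 7, 8, 6, 10, 9, 12, 13, 14, 15]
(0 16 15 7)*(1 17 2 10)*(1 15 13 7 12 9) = (0 16 13 7)(1 17 2 10 15 12 9) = [16, 17, 10, 3, 4, 5, 6, 0, 8, 1, 15, 11, 9, 7, 14, 12, 13, 2]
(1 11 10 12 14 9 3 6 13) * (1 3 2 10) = (1 11)(2 10 12 14 9)(3 6 13) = [0, 11, 10, 6, 4, 5, 13, 7, 8, 2, 12, 1, 14, 3, 9]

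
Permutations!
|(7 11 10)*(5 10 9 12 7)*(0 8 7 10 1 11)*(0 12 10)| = |(0 8 7 12)(1 11 9 10 5)| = 20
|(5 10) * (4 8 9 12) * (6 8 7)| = 6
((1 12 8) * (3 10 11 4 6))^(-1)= ((1 12 8)(3 10 11 4 6))^(-1)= (1 8 12)(3 6 4 11 10)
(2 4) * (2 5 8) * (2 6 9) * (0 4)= (0 4 5 8 6 9 2)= [4, 1, 0, 3, 5, 8, 9, 7, 6, 2]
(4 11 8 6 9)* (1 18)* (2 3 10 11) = [0, 18, 3, 10, 2, 5, 9, 7, 6, 4, 11, 8, 12, 13, 14, 15, 16, 17, 1] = (1 18)(2 3 10 11 8 6 9 4)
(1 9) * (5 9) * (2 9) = (1 5 2 9) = [0, 5, 9, 3, 4, 2, 6, 7, 8, 1]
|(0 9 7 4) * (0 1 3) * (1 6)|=|(0 9 7 4 6 1 3)|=7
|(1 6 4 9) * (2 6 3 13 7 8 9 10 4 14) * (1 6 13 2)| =18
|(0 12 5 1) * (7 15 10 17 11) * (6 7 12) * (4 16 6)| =|(0 4 16 6 7 15 10 17 11 12 5 1)| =12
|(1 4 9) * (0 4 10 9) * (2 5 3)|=6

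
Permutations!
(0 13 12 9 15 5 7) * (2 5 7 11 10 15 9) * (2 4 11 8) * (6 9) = (0 13 12 4 11 10 15 7)(2 5 8)(6 9) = [13, 1, 5, 3, 11, 8, 9, 0, 2, 6, 15, 10, 4, 12, 14, 7]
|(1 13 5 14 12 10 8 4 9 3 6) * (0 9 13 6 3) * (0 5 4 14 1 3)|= |(0 9 5 1 6 3)(4 13)(8 14 12 10)|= 12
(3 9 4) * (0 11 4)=(0 11 4 3 9)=[11, 1, 2, 9, 3, 5, 6, 7, 8, 0, 10, 4]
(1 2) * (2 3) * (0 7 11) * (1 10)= [7, 3, 10, 2, 4, 5, 6, 11, 8, 9, 1, 0]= (0 7 11)(1 3 2 10)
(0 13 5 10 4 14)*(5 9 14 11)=[13, 1, 2, 3, 11, 10, 6, 7, 8, 14, 4, 5, 12, 9, 0]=(0 13 9 14)(4 11 5 10)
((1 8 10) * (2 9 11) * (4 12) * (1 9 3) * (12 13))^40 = (1 2 9 8 3 11 10)(4 13 12)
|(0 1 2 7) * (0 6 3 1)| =|(1 2 7 6 3)| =5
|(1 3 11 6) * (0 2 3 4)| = |(0 2 3 11 6 1 4)| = 7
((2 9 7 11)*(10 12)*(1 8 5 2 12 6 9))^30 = ((1 8 5 2)(6 9 7 11 12 10))^30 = (12)(1 5)(2 8)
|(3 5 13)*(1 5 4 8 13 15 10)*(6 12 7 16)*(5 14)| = |(1 14 5 15 10)(3 4 8 13)(6 12 7 16)| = 20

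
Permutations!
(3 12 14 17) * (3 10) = (3 12 14 17 10) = [0, 1, 2, 12, 4, 5, 6, 7, 8, 9, 3, 11, 14, 13, 17, 15, 16, 10]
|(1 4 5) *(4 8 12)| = 5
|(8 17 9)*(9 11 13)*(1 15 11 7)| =8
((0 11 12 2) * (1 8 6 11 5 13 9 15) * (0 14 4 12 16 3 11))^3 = (16)(0 9 8 5 15 6 13 1)(2 12 4 14)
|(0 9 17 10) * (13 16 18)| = 12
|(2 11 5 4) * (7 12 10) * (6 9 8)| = 12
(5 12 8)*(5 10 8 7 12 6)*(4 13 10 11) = (4 13 10 8 11)(5 6)(7 12) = [0, 1, 2, 3, 13, 6, 5, 12, 11, 9, 8, 4, 7, 10]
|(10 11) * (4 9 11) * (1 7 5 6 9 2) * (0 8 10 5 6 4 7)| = |(0 8 10 7 6 9 11 5 4 2 1)| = 11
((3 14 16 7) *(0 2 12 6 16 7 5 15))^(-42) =(16)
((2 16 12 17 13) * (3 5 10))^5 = ((2 16 12 17 13)(3 5 10))^5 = (17)(3 10 5)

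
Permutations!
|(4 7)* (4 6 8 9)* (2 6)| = 6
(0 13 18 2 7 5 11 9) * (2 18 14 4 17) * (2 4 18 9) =(0 13 14 18 9)(2 7 5 11)(4 17) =[13, 1, 7, 3, 17, 11, 6, 5, 8, 0, 10, 2, 12, 14, 18, 15, 16, 4, 9]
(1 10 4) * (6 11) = (1 10 4)(6 11) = [0, 10, 2, 3, 1, 5, 11, 7, 8, 9, 4, 6]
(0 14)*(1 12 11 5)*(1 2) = [14, 12, 1, 3, 4, 2, 6, 7, 8, 9, 10, 5, 11, 13, 0] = (0 14)(1 12 11 5 2)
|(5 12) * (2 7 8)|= |(2 7 8)(5 12)|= 6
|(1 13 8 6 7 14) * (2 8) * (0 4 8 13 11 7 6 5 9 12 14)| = 10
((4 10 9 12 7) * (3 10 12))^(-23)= ((3 10 9)(4 12 7))^(-23)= (3 10 9)(4 12 7)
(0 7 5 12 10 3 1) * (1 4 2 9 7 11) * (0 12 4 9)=(0 11 1 12 10 3 9 7 5 4 2)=[11, 12, 0, 9, 2, 4, 6, 5, 8, 7, 3, 1, 10]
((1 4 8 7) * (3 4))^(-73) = (1 4 7 3 8)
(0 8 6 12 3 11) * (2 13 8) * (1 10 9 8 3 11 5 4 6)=[2, 10, 13, 5, 6, 4, 12, 7, 1, 8, 9, 0, 11, 3]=(0 2 13 3 5 4 6 12 11)(1 10 9 8)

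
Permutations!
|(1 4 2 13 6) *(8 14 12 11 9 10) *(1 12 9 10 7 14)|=9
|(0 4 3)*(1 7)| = 6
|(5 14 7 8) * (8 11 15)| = |(5 14 7 11 15 8)| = 6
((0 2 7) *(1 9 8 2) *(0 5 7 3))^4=(0 2 9)(1 3 8)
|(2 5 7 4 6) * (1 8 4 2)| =|(1 8 4 6)(2 5 7)| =12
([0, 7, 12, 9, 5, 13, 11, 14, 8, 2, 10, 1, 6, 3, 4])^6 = (1 3)(2 14)(4 12)(5 6)(7 9)(11 13)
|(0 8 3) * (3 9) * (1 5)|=4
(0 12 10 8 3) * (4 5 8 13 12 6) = [6, 1, 2, 0, 5, 8, 4, 7, 3, 9, 13, 11, 10, 12] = (0 6 4 5 8 3)(10 13 12)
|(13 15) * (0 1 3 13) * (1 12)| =|(0 12 1 3 13 15)| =6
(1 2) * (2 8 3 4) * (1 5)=[0, 8, 5, 4, 2, 1, 6, 7, 3]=(1 8 3 4 2 5)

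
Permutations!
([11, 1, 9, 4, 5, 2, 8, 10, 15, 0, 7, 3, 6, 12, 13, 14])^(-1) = [9, 1, 5, 11, 3, 4, 12, 10, 6, 2, 7, 0, 13, 14, 15, 8]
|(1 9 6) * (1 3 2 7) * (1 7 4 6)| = |(1 9)(2 4 6 3)| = 4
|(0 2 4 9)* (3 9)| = 5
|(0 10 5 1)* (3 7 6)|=|(0 10 5 1)(3 7 6)|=12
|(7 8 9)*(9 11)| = |(7 8 11 9)| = 4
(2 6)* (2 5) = (2 6 5) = [0, 1, 6, 3, 4, 2, 5]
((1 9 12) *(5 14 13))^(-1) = ((1 9 12)(5 14 13))^(-1) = (1 12 9)(5 13 14)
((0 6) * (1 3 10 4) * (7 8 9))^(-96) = (10)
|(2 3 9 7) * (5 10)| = 4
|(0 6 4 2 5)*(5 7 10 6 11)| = |(0 11 5)(2 7 10 6 4)| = 15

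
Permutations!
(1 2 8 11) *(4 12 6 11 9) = (1 2 8 9 4 12 6 11) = [0, 2, 8, 3, 12, 5, 11, 7, 9, 4, 10, 1, 6]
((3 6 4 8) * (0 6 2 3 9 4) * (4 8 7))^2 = (9)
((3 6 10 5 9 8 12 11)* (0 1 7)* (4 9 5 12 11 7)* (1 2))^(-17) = ((0 2 1 4 9 8 11 3 6 10 12 7))^(-17) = (0 3 1 10 9 7 11 2 6 4 12 8)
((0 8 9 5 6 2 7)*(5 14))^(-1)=(0 7 2 6 5 14 9 8)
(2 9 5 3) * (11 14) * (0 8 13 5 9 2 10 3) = (0 8 13 5)(3 10)(11 14) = [8, 1, 2, 10, 4, 0, 6, 7, 13, 9, 3, 14, 12, 5, 11]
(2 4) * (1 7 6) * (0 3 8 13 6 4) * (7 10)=(0 3 8 13 6 1 10 7 4 2)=[3, 10, 0, 8, 2, 5, 1, 4, 13, 9, 7, 11, 12, 6]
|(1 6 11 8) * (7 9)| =|(1 6 11 8)(7 9)| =4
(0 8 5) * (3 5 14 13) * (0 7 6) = [8, 1, 2, 5, 4, 7, 0, 6, 14, 9, 10, 11, 12, 3, 13] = (0 8 14 13 3 5 7 6)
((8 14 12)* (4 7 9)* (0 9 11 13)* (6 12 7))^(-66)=((0 9 4 6 12 8 14 7 11 13))^(-66)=(0 12 11 4 14)(6 7 9 8 13)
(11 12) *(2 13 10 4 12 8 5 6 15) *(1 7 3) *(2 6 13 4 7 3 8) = (1 3)(2 4 12 11)(5 13 10 7 8)(6 15) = [0, 3, 4, 1, 12, 13, 15, 8, 5, 9, 7, 2, 11, 10, 14, 6]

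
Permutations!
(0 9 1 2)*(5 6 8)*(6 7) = (0 9 1 2)(5 7 6 8) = [9, 2, 0, 3, 4, 7, 8, 6, 5, 1]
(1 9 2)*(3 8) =(1 9 2)(3 8) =[0, 9, 1, 8, 4, 5, 6, 7, 3, 2]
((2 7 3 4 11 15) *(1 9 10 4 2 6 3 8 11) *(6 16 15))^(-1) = (1 4 10 9)(2 3 6 11 8 7)(15 16)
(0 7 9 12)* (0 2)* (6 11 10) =(0 7 9 12 2)(6 11 10) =[7, 1, 0, 3, 4, 5, 11, 9, 8, 12, 6, 10, 2]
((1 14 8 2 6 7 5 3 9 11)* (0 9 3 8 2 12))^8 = (0 5 2 11 12 7 14 9 8 6 1)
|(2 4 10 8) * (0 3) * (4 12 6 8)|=4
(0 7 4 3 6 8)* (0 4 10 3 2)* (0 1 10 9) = (0 7 9)(1 10 3 6 8 4 2) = [7, 10, 1, 6, 2, 5, 8, 9, 4, 0, 3]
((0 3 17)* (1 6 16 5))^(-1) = (0 17 3)(1 5 16 6) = ((0 3 17)(1 6 16 5))^(-1)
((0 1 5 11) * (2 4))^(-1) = ((0 1 5 11)(2 4))^(-1) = (0 11 5 1)(2 4)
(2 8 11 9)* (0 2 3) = [2, 1, 8, 0, 4, 5, 6, 7, 11, 3, 10, 9] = (0 2 8 11 9 3)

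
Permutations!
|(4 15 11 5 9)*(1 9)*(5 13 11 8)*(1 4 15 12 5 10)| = 30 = |(1 9 15 8 10)(4 12 5)(11 13)|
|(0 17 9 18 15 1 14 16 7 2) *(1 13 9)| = 28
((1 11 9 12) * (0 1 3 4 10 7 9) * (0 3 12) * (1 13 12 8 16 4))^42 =((0 13 12 8 16 4 10 7 9)(1 11 3))^42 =(0 10 8)(4 12 9)(7 16 13)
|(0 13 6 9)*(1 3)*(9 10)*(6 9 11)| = 6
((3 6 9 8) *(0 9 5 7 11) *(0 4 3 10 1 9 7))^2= (0 11 3 5 7 4 6)(1 8)(9 10)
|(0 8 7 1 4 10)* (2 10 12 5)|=|(0 8 7 1 4 12 5 2 10)|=9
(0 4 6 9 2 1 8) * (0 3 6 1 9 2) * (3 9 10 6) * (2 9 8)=[4, 2, 10, 3, 1, 5, 9, 7, 8, 0, 6]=(0 4 1 2 10 6 9)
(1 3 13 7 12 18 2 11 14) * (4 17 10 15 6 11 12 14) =(1 3 13 7 14)(2 12 18)(4 17 10 15 6 11) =[0, 3, 12, 13, 17, 5, 11, 14, 8, 9, 15, 4, 18, 7, 1, 6, 16, 10, 2]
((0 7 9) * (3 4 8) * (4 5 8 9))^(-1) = (0 9 4 7)(3 8 5)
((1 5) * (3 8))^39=((1 5)(3 8))^39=(1 5)(3 8)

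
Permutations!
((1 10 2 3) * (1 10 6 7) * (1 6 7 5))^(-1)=(1 5 6 7)(2 10 3)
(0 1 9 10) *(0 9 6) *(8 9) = (0 1 6)(8 9 10) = [1, 6, 2, 3, 4, 5, 0, 7, 9, 10, 8]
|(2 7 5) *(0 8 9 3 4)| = |(0 8 9 3 4)(2 7 5)| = 15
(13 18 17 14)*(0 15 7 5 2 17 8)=(0 15 7 5 2 17 14 13 18 8)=[15, 1, 17, 3, 4, 2, 6, 5, 0, 9, 10, 11, 12, 18, 13, 7, 16, 14, 8]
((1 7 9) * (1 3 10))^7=(1 9 10 7 3)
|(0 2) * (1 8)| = |(0 2)(1 8)| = 2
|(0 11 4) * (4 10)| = 4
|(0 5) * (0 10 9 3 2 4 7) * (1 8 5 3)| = |(0 3 2 4 7)(1 8 5 10 9)| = 5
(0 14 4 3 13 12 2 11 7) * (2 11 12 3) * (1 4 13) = (0 14 13 3 1 4 2 12 11 7) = [14, 4, 12, 1, 2, 5, 6, 0, 8, 9, 10, 7, 11, 3, 13]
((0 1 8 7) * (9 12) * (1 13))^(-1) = ((0 13 1 8 7)(9 12))^(-1) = (0 7 8 1 13)(9 12)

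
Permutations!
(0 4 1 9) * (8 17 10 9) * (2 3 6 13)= (0 4 1 8 17 10 9)(2 3 6 13)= [4, 8, 3, 6, 1, 5, 13, 7, 17, 0, 9, 11, 12, 2, 14, 15, 16, 10]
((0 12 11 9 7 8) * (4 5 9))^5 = (0 9 11 8 5 12 7 4)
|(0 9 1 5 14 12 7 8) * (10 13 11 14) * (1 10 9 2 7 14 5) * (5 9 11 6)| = 12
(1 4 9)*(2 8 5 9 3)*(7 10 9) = (1 4 3 2 8 5 7 10 9) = [0, 4, 8, 2, 3, 7, 6, 10, 5, 1, 9]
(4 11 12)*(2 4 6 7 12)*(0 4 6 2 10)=(0 4 11 10)(2 6 7 12)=[4, 1, 6, 3, 11, 5, 7, 12, 8, 9, 0, 10, 2]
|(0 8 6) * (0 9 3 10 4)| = 7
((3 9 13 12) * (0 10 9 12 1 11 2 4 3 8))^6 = ((0 10 9 13 1 11 2 4 3 12 8))^6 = (0 2 10 4 9 3 13 12 1 8 11)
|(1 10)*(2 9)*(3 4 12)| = |(1 10)(2 9)(3 4 12)| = 6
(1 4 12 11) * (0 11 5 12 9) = [11, 4, 2, 3, 9, 12, 6, 7, 8, 0, 10, 1, 5] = (0 11 1 4 9)(5 12)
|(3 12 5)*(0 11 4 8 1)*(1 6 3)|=9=|(0 11 4 8 6 3 12 5 1)|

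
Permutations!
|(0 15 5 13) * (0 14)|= |(0 15 5 13 14)|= 5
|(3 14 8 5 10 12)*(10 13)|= 7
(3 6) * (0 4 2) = [4, 1, 0, 6, 2, 5, 3] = (0 4 2)(3 6)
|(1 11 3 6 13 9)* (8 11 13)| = 12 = |(1 13 9)(3 6 8 11)|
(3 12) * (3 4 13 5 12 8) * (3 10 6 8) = [0, 1, 2, 3, 13, 12, 8, 7, 10, 9, 6, 11, 4, 5] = (4 13 5 12)(6 8 10)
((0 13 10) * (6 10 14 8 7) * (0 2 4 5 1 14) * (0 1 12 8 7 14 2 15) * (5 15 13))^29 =(0 8 6 1 15 12 7 13 4 5 14 10 2)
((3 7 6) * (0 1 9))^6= (9)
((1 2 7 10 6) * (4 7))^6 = ((1 2 4 7 10 6))^6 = (10)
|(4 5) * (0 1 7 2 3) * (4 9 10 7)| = |(0 1 4 5 9 10 7 2 3)| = 9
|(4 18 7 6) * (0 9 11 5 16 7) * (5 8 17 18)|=30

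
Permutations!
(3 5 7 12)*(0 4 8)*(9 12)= [4, 1, 2, 5, 8, 7, 6, 9, 0, 12, 10, 11, 3]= (0 4 8)(3 5 7 9 12)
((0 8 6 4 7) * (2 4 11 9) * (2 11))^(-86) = (11)(0 4 6)(2 8 7)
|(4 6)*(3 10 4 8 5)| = |(3 10 4 6 8 5)| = 6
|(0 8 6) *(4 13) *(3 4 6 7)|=|(0 8 7 3 4 13 6)|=7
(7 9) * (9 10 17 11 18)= (7 10 17 11 18 9)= [0, 1, 2, 3, 4, 5, 6, 10, 8, 7, 17, 18, 12, 13, 14, 15, 16, 11, 9]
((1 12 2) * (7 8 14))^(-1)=(1 2 12)(7 14 8)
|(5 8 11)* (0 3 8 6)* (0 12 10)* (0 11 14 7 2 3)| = 5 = |(2 3 8 14 7)(5 6 12 10 11)|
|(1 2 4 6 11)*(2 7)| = 6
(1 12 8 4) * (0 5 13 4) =(0 5 13 4 1 12 8) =[5, 12, 2, 3, 1, 13, 6, 7, 0, 9, 10, 11, 8, 4]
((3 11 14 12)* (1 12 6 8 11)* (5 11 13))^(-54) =((1 12 3)(5 11 14 6 8 13))^(-54) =(14)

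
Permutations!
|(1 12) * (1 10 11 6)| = |(1 12 10 11 6)| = 5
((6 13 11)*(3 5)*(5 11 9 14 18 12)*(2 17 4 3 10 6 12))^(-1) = (2 18 14 9 13 6 10 5 12 11 3 4 17) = ((2 17 4 3 11 12 5 10 6 13 9 14 18))^(-1)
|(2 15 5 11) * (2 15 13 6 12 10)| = 15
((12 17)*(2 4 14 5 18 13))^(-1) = (2 13 18 5 14 4)(12 17)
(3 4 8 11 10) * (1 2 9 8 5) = (1 2 9 8 11 10 3 4 5) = [0, 2, 9, 4, 5, 1, 6, 7, 11, 8, 3, 10]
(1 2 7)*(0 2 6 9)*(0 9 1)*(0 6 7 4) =[2, 7, 4, 3, 0, 5, 1, 6, 8, 9] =(9)(0 2 4)(1 7 6)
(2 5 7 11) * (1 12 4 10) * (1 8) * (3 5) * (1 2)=(1 12 4 10 8 2 3 5 7 11)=[0, 12, 3, 5, 10, 7, 6, 11, 2, 9, 8, 1, 4]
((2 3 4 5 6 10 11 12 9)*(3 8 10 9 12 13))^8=(2 6 4 13 10)(3 11 8 9 5)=((2 8 10 11 13 3 4 5 6 9))^8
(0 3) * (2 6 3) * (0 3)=[2, 1, 6, 3, 4, 5, 0]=(0 2 6)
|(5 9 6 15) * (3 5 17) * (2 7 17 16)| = 9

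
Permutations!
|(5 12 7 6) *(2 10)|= 4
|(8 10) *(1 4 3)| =|(1 4 3)(8 10)| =6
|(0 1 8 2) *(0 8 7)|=|(0 1 7)(2 8)|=6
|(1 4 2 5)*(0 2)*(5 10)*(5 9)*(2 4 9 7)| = |(0 4)(1 9 5)(2 10 7)| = 6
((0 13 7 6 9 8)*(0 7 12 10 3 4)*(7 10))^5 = (0 9)(3 7)(4 6)(8 13)(10 12)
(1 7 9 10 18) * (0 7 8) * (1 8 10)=[7, 10, 2, 3, 4, 5, 6, 9, 0, 1, 18, 11, 12, 13, 14, 15, 16, 17, 8]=(0 7 9 1 10 18 8)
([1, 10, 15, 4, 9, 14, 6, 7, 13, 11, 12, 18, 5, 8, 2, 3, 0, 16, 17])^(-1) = (0 16 17 18 11 9 4 3 15 2 14 5 12 10 1)(8 13)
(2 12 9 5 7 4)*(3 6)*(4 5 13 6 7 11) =(2 12 9 13 6 3 7 5 11 4) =[0, 1, 12, 7, 2, 11, 3, 5, 8, 13, 10, 4, 9, 6]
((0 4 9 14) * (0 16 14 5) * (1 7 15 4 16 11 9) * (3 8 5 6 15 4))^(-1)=(0 5 8 3 15 6 9 11 14 16)(1 4 7)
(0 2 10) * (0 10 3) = (10)(0 2 3) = [2, 1, 3, 0, 4, 5, 6, 7, 8, 9, 10]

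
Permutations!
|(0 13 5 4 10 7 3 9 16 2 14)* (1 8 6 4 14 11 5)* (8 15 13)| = |(0 8 6 4 10 7 3 9 16 2 11 5 14)(1 15 13)| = 39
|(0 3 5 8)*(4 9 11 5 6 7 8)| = 20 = |(0 3 6 7 8)(4 9 11 5)|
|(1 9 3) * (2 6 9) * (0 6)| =|(0 6 9 3 1 2)| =6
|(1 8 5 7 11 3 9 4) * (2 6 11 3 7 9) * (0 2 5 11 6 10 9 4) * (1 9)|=|(0 2 10 1 8 11 7 3 5 4 9)|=11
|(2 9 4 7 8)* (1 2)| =6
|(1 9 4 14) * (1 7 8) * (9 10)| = |(1 10 9 4 14 7 8)| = 7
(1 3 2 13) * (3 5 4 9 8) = (1 5 4 9 8 3 2 13) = [0, 5, 13, 2, 9, 4, 6, 7, 3, 8, 10, 11, 12, 1]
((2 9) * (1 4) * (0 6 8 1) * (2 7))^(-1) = (0 4 1 8 6)(2 7 9)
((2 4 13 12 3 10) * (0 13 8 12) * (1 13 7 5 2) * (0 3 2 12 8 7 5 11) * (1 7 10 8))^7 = (0 11 7 10 4 2 12 5)(1 8 3 13)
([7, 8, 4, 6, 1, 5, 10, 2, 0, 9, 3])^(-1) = (0 8 1 4 2 7)(3 10 6)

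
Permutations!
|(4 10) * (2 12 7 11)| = |(2 12 7 11)(4 10)| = 4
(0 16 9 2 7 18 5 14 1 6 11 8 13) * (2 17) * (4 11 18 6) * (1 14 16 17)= [17, 4, 7, 3, 11, 16, 18, 6, 13, 1, 10, 8, 12, 0, 14, 15, 9, 2, 5]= (0 17 2 7 6 18 5 16 9 1 4 11 8 13)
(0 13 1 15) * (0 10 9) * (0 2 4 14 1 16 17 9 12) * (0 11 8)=(0 13 16 17 9 2 4 14 1 15 10 12 11 8)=[13, 15, 4, 3, 14, 5, 6, 7, 0, 2, 12, 8, 11, 16, 1, 10, 17, 9]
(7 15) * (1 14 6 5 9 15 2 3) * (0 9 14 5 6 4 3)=(0 9 15 7 2)(1 5 14 4 3)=[9, 5, 0, 1, 3, 14, 6, 2, 8, 15, 10, 11, 12, 13, 4, 7]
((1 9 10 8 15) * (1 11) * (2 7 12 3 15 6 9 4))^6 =(1 15 12 2)(3 7 4 11)(6 10)(8 9)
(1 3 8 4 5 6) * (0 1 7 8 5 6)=(0 1 3 5)(4 6 7 8)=[1, 3, 2, 5, 6, 0, 7, 8, 4]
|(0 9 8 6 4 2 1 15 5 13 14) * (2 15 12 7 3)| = 45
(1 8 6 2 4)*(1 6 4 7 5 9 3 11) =(1 8 4 6 2 7 5 9 3 11) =[0, 8, 7, 11, 6, 9, 2, 5, 4, 3, 10, 1]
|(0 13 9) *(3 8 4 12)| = 12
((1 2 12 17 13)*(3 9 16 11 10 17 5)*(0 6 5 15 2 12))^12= ((0 6 5 3 9 16 11 10 17 13 1 12 15 2))^12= (0 15 1 17 11 9 5)(2 12 13 10 16 3 6)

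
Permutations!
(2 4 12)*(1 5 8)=(1 5 8)(2 4 12)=[0, 5, 4, 3, 12, 8, 6, 7, 1, 9, 10, 11, 2]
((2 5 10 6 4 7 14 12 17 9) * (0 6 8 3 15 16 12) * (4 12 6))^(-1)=(0 14 7 4)(2 9 17 12 6 16 15 3 8 10 5)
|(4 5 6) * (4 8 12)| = 5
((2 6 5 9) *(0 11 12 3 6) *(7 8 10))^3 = (0 3 9 11 6 2 12 5)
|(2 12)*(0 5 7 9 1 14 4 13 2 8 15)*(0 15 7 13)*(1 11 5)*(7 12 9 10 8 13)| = |(15)(0 1 14 4)(2 9 11 5 7 10 8 12 13)| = 36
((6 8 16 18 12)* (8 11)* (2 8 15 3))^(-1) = ((2 8 16 18 12 6 11 15 3))^(-1) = (2 3 15 11 6 12 18 16 8)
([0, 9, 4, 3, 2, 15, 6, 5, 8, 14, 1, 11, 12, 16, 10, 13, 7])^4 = (5 7 16 13 15)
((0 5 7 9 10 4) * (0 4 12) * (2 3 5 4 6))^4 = ((0 4 6 2 3 5 7 9 10 12))^4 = (0 3 10 6 7)(2 9 4 5 12)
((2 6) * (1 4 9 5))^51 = (1 5 9 4)(2 6)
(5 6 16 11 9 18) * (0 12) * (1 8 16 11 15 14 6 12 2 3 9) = (0 2 3 9 18 5 12)(1 8 16 15 14 6 11) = [2, 8, 3, 9, 4, 12, 11, 7, 16, 18, 10, 1, 0, 13, 6, 14, 15, 17, 5]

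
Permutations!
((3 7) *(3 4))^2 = (3 4 7)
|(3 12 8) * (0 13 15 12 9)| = 7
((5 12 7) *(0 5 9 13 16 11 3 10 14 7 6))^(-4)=(3 9)(7 11)(10 13)(14 16)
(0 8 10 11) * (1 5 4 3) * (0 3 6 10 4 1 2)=(0 8 4 6 10 11 3 2)(1 5)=[8, 5, 0, 2, 6, 1, 10, 7, 4, 9, 11, 3]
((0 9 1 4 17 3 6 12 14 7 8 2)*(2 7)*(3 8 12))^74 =(0 17 14 1 7)(2 4 12 9 8)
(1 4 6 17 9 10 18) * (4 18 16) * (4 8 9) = [0, 18, 2, 3, 6, 5, 17, 7, 9, 10, 16, 11, 12, 13, 14, 15, 8, 4, 1] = (1 18)(4 6 17)(8 9 10 16)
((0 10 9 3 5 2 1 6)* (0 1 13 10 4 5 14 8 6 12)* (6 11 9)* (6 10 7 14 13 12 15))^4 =(0 12 2 5 4)(1 15 6)(3 8 13 11 7 9 14)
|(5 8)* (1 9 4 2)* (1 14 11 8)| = 8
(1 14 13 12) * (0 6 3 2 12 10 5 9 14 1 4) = (0 6 3 2 12 4)(5 9 14 13 10) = [6, 1, 12, 2, 0, 9, 3, 7, 8, 14, 5, 11, 4, 10, 13]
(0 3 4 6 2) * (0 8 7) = [3, 1, 8, 4, 6, 5, 2, 0, 7] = (0 3 4 6 2 8 7)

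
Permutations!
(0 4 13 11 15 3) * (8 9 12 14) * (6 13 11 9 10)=[4, 1, 2, 0, 11, 5, 13, 7, 10, 12, 6, 15, 14, 9, 8, 3]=(0 4 11 15 3)(6 13 9 12 14 8 10)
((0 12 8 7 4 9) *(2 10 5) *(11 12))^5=((0 11 12 8 7 4 9)(2 10 5))^5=(0 4 8 11 9 7 12)(2 5 10)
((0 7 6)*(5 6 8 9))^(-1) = (0 6 5 9 8 7)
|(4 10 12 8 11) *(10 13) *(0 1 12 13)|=|(0 1 12 8 11 4)(10 13)|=6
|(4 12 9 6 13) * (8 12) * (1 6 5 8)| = 4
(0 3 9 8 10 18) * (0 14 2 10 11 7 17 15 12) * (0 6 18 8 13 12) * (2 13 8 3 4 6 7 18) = (0 4 6 2 10 3 9 8 11 18 14 13 12 7 17 15) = [4, 1, 10, 9, 6, 5, 2, 17, 11, 8, 3, 18, 7, 12, 13, 0, 16, 15, 14]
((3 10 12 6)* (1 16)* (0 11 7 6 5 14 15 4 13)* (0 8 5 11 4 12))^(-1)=(0 10 3 6 7 11 12 15 14 5 8 13 4)(1 16)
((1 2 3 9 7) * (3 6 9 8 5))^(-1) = ((1 2 6 9 7)(3 8 5))^(-1) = (1 7 9 6 2)(3 5 8)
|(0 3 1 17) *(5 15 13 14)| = 4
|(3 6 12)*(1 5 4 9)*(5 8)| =|(1 8 5 4 9)(3 6 12)| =15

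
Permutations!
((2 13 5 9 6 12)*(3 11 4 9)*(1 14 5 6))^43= (1 14 5 3 11 4 9)(2 12 6 13)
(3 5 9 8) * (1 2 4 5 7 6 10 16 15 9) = (1 2 4 5)(3 7 6 10 16 15 9 8) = [0, 2, 4, 7, 5, 1, 10, 6, 3, 8, 16, 11, 12, 13, 14, 9, 15]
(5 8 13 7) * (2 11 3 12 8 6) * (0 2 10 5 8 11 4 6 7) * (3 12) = [2, 1, 4, 3, 6, 7, 10, 8, 13, 9, 5, 12, 11, 0] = (0 2 4 6 10 5 7 8 13)(11 12)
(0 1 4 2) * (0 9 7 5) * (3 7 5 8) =[1, 4, 9, 7, 2, 0, 6, 8, 3, 5] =(0 1 4 2 9 5)(3 7 8)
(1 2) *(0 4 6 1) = (0 4 6 1 2) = [4, 2, 0, 3, 6, 5, 1]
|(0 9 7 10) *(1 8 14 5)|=4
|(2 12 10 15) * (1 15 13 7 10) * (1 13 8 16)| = 9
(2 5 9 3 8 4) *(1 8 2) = (1 8 4)(2 5 9 3) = [0, 8, 5, 2, 1, 9, 6, 7, 4, 3]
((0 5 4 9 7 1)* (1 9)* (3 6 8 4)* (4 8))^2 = ((0 5 3 6 4 1)(7 9))^2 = (9)(0 3 4)(1 5 6)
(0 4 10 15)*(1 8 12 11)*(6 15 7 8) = [4, 6, 2, 3, 10, 5, 15, 8, 12, 9, 7, 1, 11, 13, 14, 0] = (0 4 10 7 8 12 11 1 6 15)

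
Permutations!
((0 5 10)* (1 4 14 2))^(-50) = (0 5 10)(1 14)(2 4)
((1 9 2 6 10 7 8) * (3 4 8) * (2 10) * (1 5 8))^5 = ((1 9 10 7 3 4)(2 6)(5 8))^5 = (1 4 3 7 10 9)(2 6)(5 8)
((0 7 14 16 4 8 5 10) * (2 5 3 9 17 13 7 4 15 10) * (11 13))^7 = (0 13 4 7 8 14 3 16 9 15 17 10 11)(2 5)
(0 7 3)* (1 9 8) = (0 7 3)(1 9 8) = [7, 9, 2, 0, 4, 5, 6, 3, 1, 8]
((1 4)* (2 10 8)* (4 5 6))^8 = ((1 5 6 4)(2 10 8))^8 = (2 8 10)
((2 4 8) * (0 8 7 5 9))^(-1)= (0 9 5 7 4 2 8)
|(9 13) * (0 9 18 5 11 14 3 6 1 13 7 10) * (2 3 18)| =|(0 9 7 10)(1 13 2 3 6)(5 11 14 18)| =20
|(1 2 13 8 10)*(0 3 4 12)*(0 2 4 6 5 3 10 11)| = |(0 10 1 4 12 2 13 8 11)(3 6 5)| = 9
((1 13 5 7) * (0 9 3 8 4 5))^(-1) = ((0 9 3 8 4 5 7 1 13))^(-1) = (0 13 1 7 5 4 8 3 9)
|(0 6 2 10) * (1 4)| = 4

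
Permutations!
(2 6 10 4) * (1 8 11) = [0, 8, 6, 3, 2, 5, 10, 7, 11, 9, 4, 1] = (1 8 11)(2 6 10 4)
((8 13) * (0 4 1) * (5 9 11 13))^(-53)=(0 4 1)(5 11 8 9 13)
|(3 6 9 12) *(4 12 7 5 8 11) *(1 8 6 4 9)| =21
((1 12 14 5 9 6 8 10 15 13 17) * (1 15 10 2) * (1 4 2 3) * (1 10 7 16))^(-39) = ((1 12 14 5 9 6 8 3 10 7 16)(2 4)(13 17 15))^(-39) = (17)(1 6 16 9 7 5 10 14 3 12 8)(2 4)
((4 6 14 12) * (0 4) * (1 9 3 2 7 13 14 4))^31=(0 2 12 3 14 9 13 1 7)(4 6)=((0 1 9 3 2 7 13 14 12)(4 6))^31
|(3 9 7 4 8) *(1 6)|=10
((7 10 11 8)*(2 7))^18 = ((2 7 10 11 8))^18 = (2 11 7 8 10)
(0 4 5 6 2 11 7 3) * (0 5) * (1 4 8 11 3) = (0 8 11 7 1 4)(2 3 5 6) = [8, 4, 3, 5, 0, 6, 2, 1, 11, 9, 10, 7]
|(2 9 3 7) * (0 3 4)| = |(0 3 7 2 9 4)| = 6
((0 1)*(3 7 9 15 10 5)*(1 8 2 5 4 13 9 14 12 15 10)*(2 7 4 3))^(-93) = (0 15 14 8 1 12 7)(2 5)(3 13 10 4 9)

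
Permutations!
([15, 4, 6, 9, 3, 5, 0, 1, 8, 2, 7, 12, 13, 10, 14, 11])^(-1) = [6, 7, 9, 4, 1, 5, 2, 10, 8, 3, 13, 15, 11, 12, 14, 0]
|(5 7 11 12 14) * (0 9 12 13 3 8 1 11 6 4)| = 40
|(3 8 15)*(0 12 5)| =3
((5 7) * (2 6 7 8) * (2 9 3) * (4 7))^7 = ((2 6 4 7 5 8 9 3))^7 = (2 3 9 8 5 7 4 6)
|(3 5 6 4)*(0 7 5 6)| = |(0 7 5)(3 6 4)| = 3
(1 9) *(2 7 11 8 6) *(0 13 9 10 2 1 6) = [13, 10, 7, 3, 4, 5, 1, 11, 0, 6, 2, 8, 12, 9] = (0 13 9 6 1 10 2 7 11 8)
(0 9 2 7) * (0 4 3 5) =[9, 1, 7, 5, 3, 0, 6, 4, 8, 2] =(0 9 2 7 4 3 5)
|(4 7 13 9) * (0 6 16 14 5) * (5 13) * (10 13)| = |(0 6 16 14 10 13 9 4 7 5)| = 10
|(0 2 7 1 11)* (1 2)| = 6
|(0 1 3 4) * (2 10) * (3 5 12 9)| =14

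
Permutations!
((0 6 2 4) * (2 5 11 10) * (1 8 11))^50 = ((0 6 5 1 8 11 10 2 4))^50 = (0 11 6 10 5 2 1 4 8)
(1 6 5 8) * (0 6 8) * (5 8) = (0 6 8 1 5) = [6, 5, 2, 3, 4, 0, 8, 7, 1]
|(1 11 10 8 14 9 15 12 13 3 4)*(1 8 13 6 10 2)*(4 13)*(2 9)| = |(1 11 9 15 12 6 10 4 8 14 2)(3 13)| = 22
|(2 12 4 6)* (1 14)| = |(1 14)(2 12 4 6)| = 4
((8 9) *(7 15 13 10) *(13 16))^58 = (7 13 15 10 16)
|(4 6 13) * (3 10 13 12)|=|(3 10 13 4 6 12)|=6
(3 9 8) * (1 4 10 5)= (1 4 10 5)(3 9 8)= [0, 4, 2, 9, 10, 1, 6, 7, 3, 8, 5]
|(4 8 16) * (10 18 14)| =|(4 8 16)(10 18 14)| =3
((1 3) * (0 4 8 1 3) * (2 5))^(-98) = ((0 4 8 1)(2 5))^(-98) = (0 8)(1 4)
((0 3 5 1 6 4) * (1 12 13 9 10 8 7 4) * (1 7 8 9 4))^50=(0 5 13)(1 7 6)(3 12 4)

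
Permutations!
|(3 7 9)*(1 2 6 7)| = |(1 2 6 7 9 3)| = 6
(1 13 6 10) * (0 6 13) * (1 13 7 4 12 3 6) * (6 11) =[1, 0, 2, 11, 12, 5, 10, 4, 8, 9, 13, 6, 3, 7] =(0 1)(3 11 6 10 13 7 4 12)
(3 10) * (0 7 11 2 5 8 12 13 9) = (0 7 11 2 5 8 12 13 9)(3 10) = [7, 1, 5, 10, 4, 8, 6, 11, 12, 0, 3, 2, 13, 9]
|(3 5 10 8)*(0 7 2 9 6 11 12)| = 28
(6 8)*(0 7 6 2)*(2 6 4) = (0 7 4 2)(6 8) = [7, 1, 0, 3, 2, 5, 8, 4, 6]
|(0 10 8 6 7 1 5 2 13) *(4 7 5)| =21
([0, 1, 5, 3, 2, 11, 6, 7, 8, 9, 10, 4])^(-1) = (2 4 11 5)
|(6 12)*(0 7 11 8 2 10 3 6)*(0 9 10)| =5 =|(0 7 11 8 2)(3 6 12 9 10)|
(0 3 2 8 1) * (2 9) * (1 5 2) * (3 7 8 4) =(0 7 8 5 2 4 3 9 1) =[7, 0, 4, 9, 3, 2, 6, 8, 5, 1]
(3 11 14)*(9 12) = [0, 1, 2, 11, 4, 5, 6, 7, 8, 12, 10, 14, 9, 13, 3] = (3 11 14)(9 12)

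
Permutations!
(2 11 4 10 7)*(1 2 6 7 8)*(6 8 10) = (1 2 11 4 6 7 8) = [0, 2, 11, 3, 6, 5, 7, 8, 1, 9, 10, 4]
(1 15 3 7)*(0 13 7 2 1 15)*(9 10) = (0 13 7 15 3 2 1)(9 10) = [13, 0, 1, 2, 4, 5, 6, 15, 8, 10, 9, 11, 12, 7, 14, 3]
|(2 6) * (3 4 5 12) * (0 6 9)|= 4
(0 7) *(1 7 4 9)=[4, 7, 2, 3, 9, 5, 6, 0, 8, 1]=(0 4 9 1 7)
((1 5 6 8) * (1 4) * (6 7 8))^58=(1 8 5 4 7)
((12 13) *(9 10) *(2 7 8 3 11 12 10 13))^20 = (2 8 11)(3 12 7)(9 10 13) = ((2 7 8 3 11 12)(9 13 10))^20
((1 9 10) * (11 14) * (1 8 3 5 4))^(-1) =(1 4 5 3 8 10 9)(11 14)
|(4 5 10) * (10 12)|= 4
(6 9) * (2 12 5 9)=[0, 1, 12, 3, 4, 9, 2, 7, 8, 6, 10, 11, 5]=(2 12 5 9 6)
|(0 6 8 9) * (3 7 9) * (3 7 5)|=10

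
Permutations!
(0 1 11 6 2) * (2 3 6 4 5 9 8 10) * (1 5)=(0 5 9 8 10 2)(1 11 4)(3 6)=[5, 11, 0, 6, 1, 9, 3, 7, 10, 8, 2, 4]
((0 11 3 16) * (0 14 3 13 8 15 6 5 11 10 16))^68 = (0 14 10 3 16)(5 13 15)(6 11 8)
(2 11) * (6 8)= (2 11)(6 8)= [0, 1, 11, 3, 4, 5, 8, 7, 6, 9, 10, 2]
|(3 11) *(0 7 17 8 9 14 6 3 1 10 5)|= 12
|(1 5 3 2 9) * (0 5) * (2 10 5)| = |(0 2 9 1)(3 10 5)| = 12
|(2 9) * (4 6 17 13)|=|(2 9)(4 6 17 13)|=4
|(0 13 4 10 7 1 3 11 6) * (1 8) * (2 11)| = 11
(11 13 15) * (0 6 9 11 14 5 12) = (0 6 9 11 13 15 14 5 12) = [6, 1, 2, 3, 4, 12, 9, 7, 8, 11, 10, 13, 0, 15, 5, 14]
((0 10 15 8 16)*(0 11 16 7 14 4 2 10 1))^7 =(0 1)(11 16) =((0 1)(2 10 15 8 7 14 4)(11 16))^7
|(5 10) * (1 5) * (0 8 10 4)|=6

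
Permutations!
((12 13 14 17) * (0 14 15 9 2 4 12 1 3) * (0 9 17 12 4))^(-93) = ((0 14 12 13 15 17 1 3 9 2))^(-93) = (0 3 15 14 9 17 12 2 1 13)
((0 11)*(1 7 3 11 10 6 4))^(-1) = ((0 10 6 4 1 7 3 11))^(-1) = (0 11 3 7 1 4 6 10)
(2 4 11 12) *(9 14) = (2 4 11 12)(9 14) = [0, 1, 4, 3, 11, 5, 6, 7, 8, 14, 10, 12, 2, 13, 9]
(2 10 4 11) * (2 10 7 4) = (2 7 4 11 10) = [0, 1, 7, 3, 11, 5, 6, 4, 8, 9, 2, 10]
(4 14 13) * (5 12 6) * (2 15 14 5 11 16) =(2 15 14 13 4 5 12 6 11 16) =[0, 1, 15, 3, 5, 12, 11, 7, 8, 9, 10, 16, 6, 4, 13, 14, 2]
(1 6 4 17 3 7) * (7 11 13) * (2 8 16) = (1 6 4 17 3 11 13 7)(2 8 16) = [0, 6, 8, 11, 17, 5, 4, 1, 16, 9, 10, 13, 12, 7, 14, 15, 2, 3]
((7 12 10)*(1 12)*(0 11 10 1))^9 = ((0 11 10 7)(1 12))^9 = (0 11 10 7)(1 12)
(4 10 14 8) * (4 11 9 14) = [0, 1, 2, 3, 10, 5, 6, 7, 11, 14, 4, 9, 12, 13, 8] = (4 10)(8 11 9 14)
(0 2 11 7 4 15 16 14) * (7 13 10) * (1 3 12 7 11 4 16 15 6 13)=(0 2 4 6 13 10 11 1 3 12 7 16 14)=[2, 3, 4, 12, 6, 5, 13, 16, 8, 9, 11, 1, 7, 10, 0, 15, 14]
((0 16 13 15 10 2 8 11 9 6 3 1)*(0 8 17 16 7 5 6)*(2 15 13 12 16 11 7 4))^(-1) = (0 9 11 17 2 4)(1 3 6 5 7 8)(10 15)(12 16)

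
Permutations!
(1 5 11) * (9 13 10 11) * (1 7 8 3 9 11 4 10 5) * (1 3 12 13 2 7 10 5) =[0, 3, 7, 9, 5, 11, 6, 8, 12, 2, 4, 10, 13, 1] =(1 3 9 2 7 8 12 13)(4 5 11 10)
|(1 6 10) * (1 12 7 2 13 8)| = |(1 6 10 12 7 2 13 8)| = 8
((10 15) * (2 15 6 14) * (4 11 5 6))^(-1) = (2 14 6 5 11 4 10 15)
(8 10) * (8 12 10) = [0, 1, 2, 3, 4, 5, 6, 7, 8, 9, 12, 11, 10] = (10 12)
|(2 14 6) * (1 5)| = 6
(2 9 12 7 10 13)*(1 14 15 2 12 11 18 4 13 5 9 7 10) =(1 14 15 2 7)(4 13 12 10 5 9 11 18) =[0, 14, 7, 3, 13, 9, 6, 1, 8, 11, 5, 18, 10, 12, 15, 2, 16, 17, 4]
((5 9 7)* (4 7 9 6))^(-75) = (9)(4 7 5 6)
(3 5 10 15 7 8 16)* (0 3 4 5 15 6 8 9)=[3, 1, 2, 15, 5, 10, 8, 9, 16, 0, 6, 11, 12, 13, 14, 7, 4]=(0 3 15 7 9)(4 5 10 6 8 16)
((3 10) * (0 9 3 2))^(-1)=((0 9 3 10 2))^(-1)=(0 2 10 3 9)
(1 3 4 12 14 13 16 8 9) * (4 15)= (1 3 15 4 12 14 13 16 8 9)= [0, 3, 2, 15, 12, 5, 6, 7, 9, 1, 10, 11, 14, 16, 13, 4, 8]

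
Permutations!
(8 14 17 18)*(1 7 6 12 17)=(1 7 6 12 17 18 8 14)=[0, 7, 2, 3, 4, 5, 12, 6, 14, 9, 10, 11, 17, 13, 1, 15, 16, 18, 8]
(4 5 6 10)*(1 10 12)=(1 10 4 5 6 12)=[0, 10, 2, 3, 5, 6, 12, 7, 8, 9, 4, 11, 1]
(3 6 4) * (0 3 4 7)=(0 3 6 7)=[3, 1, 2, 6, 4, 5, 7, 0]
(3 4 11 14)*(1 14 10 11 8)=(1 14 3 4 8)(10 11)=[0, 14, 2, 4, 8, 5, 6, 7, 1, 9, 11, 10, 12, 13, 3]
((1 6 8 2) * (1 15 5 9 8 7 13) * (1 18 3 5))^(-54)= ((1 6 7 13 18 3 5 9 8 2 15))^(-54)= (1 6 7 13 18 3 5 9 8 2 15)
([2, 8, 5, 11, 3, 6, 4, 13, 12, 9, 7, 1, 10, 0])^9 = (0 12 3 2 10 11 5 7 1 6 13 8 4)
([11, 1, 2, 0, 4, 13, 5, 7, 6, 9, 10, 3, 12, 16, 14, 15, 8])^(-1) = (0 3 11)(5 6 8 16 13)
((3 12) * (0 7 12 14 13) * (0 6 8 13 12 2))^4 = (0 7 2)(3 14 12)(6 8 13)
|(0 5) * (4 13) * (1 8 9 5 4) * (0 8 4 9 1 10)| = |(0 9 5 8 1 4 13 10)| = 8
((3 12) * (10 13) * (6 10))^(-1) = ((3 12)(6 10 13))^(-1) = (3 12)(6 13 10)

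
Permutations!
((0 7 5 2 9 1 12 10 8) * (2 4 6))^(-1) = (0 8 10 12 1 9 2 6 4 5 7)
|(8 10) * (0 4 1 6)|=4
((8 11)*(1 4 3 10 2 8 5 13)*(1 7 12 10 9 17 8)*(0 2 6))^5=((0 2 1 4 3 9 17 8 11 5 13 7 12 10 6))^5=(0 9 13)(1 8 12)(2 17 7)(3 5 6)(4 11 10)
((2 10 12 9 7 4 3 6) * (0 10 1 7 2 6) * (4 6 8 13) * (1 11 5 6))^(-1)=(0 3 4 13 8 6 5 11 2 9 12 10)(1 7)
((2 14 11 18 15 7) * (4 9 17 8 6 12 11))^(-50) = ((2 14 4 9 17 8 6 12 11 18 15 7))^(-50) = (2 15 11 6 17 4)(7 18 12 8 9 14)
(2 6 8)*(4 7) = (2 6 8)(4 7) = [0, 1, 6, 3, 7, 5, 8, 4, 2]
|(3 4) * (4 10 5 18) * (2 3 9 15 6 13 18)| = |(2 3 10 5)(4 9 15 6 13 18)| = 12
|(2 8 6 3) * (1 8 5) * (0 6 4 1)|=|(0 6 3 2 5)(1 8 4)|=15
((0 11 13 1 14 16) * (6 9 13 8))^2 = ((0 11 8 6 9 13 1 14 16))^2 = (0 8 9 1 16 11 6 13 14)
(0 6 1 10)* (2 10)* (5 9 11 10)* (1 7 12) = (0 6 7 12 1 2 5 9 11 10) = [6, 2, 5, 3, 4, 9, 7, 12, 8, 11, 0, 10, 1]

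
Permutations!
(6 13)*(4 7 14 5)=(4 7 14 5)(6 13)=[0, 1, 2, 3, 7, 4, 13, 14, 8, 9, 10, 11, 12, 6, 5]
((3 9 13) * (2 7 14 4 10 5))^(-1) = (2 5 10 4 14 7)(3 13 9)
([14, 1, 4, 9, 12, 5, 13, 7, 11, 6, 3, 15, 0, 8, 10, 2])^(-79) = (0 12 4 2 15 11 8 13 6 9 3 10 14)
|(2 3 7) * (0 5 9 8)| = |(0 5 9 8)(2 3 7)| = 12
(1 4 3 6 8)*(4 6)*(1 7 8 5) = (1 6 5)(3 4)(7 8) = [0, 6, 2, 4, 3, 1, 5, 8, 7]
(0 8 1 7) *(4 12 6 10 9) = [8, 7, 2, 3, 12, 5, 10, 0, 1, 4, 9, 11, 6] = (0 8 1 7)(4 12 6 10 9)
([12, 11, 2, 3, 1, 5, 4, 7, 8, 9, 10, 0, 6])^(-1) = [11, 4, 2, 3, 6, 5, 12, 7, 8, 9, 10, 1, 0]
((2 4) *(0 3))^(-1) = (0 3)(2 4)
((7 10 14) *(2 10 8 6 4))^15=(2 10 14 7 8 6 4)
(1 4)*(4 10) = (1 10 4) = [0, 10, 2, 3, 1, 5, 6, 7, 8, 9, 4]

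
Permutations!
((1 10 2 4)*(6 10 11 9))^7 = ((1 11 9 6 10 2 4))^7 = (11)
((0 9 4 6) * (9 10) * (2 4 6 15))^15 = (15)(0 6 9 10)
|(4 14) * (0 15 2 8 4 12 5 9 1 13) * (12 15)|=|(0 12 5 9 1 13)(2 8 4 14 15)|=30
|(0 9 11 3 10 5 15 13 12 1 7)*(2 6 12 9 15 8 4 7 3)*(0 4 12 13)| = 30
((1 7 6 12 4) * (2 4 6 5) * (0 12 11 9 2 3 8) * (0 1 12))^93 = (1 3 7 8 5)(2 6)(4 11)(9 12)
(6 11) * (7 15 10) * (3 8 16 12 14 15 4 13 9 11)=(3 8 16 12 14 15 10 7 4 13 9 11 6)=[0, 1, 2, 8, 13, 5, 3, 4, 16, 11, 7, 6, 14, 9, 15, 10, 12]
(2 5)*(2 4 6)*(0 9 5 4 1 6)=(0 9 5 1 6 2 4)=[9, 6, 4, 3, 0, 1, 2, 7, 8, 5]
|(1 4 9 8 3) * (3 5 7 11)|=|(1 4 9 8 5 7 11 3)|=8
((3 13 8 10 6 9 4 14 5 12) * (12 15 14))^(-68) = (3 6)(4 8)(5 15 14)(9 13)(10 12)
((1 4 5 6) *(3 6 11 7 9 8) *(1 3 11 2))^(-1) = (1 2 5 4)(3 6)(7 11 8 9)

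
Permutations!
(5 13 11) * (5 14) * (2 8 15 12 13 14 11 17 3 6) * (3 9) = (2 8 15 12 13 17 9 3 6)(5 14) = [0, 1, 8, 6, 4, 14, 2, 7, 15, 3, 10, 11, 13, 17, 5, 12, 16, 9]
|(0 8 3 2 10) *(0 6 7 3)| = 10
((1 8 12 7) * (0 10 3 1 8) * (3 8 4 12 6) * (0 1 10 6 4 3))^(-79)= ((0 6)(3 10 8 4 12 7))^(-79)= (0 6)(3 7 12 4 8 10)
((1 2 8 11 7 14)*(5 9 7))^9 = (1 2 8 11 5 9 7 14)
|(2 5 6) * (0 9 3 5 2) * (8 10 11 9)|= 8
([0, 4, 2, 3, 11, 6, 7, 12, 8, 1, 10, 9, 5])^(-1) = [0, 9, 2, 3, 1, 12, 5, 6, 8, 11, 10, 4, 7]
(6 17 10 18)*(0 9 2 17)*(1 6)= [9, 6, 17, 3, 4, 5, 0, 7, 8, 2, 18, 11, 12, 13, 14, 15, 16, 10, 1]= (0 9 2 17 10 18 1 6)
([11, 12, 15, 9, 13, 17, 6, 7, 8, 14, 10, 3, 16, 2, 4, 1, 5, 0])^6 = (0 13 5 14 12 3 15)(1 11 2 17 4 16 9)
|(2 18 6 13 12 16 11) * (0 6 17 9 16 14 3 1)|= 42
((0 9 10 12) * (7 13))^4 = ((0 9 10 12)(7 13))^4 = (13)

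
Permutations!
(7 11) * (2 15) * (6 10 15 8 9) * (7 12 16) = (2 8 9 6 10 15)(7 11 12 16) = [0, 1, 8, 3, 4, 5, 10, 11, 9, 6, 15, 12, 16, 13, 14, 2, 7]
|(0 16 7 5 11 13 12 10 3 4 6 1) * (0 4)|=|(0 16 7 5 11 13 12 10 3)(1 4 6)|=9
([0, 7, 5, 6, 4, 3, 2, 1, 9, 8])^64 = (9)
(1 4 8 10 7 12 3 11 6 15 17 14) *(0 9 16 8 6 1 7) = (0 9 16 8 10)(1 4 6 15 17 14 7 12 3 11) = [9, 4, 2, 11, 6, 5, 15, 12, 10, 16, 0, 1, 3, 13, 7, 17, 8, 14]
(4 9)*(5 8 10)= (4 9)(5 8 10)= [0, 1, 2, 3, 9, 8, 6, 7, 10, 4, 5]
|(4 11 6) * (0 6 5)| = 5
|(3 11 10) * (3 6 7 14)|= |(3 11 10 6 7 14)|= 6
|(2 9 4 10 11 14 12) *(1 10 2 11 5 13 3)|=|(1 10 5 13 3)(2 9 4)(11 14 12)|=15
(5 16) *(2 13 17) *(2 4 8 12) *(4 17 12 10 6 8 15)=(17)(2 13 12)(4 15)(5 16)(6 8 10)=[0, 1, 13, 3, 15, 16, 8, 7, 10, 9, 6, 11, 2, 12, 14, 4, 5, 17]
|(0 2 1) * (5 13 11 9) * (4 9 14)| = |(0 2 1)(4 9 5 13 11 14)| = 6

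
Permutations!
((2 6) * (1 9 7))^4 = (1 9 7)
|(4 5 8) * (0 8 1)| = 5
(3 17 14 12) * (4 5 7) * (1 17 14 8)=(1 17 8)(3 14 12)(4 5 7)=[0, 17, 2, 14, 5, 7, 6, 4, 1, 9, 10, 11, 3, 13, 12, 15, 16, 8]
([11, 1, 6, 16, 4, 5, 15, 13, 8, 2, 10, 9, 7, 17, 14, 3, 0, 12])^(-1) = [16, 1, 9, 15, 4, 5, 2, 12, 8, 11, 10, 0, 17, 7, 14, 6, 3, 13]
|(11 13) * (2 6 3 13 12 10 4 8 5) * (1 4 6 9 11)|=12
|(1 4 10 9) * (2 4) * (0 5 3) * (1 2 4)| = |(0 5 3)(1 4 10 9 2)| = 15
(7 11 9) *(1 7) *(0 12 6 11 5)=[12, 7, 2, 3, 4, 0, 11, 5, 8, 1, 10, 9, 6]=(0 12 6 11 9 1 7 5)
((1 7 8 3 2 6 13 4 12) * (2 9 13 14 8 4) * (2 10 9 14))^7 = ((1 7 4 12)(2 6)(3 14 8)(9 13 10))^7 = (1 12 4 7)(2 6)(3 14 8)(9 13 10)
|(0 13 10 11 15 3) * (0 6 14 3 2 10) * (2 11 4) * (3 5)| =|(0 13)(2 10 4)(3 6 14 5)(11 15)| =12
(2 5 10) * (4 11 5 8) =(2 8 4 11 5 10) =[0, 1, 8, 3, 11, 10, 6, 7, 4, 9, 2, 5]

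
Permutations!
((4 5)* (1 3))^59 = (1 3)(4 5)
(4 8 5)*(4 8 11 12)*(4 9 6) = (4 11 12 9 6)(5 8) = [0, 1, 2, 3, 11, 8, 4, 7, 5, 6, 10, 12, 9]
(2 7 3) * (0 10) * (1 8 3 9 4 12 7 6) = [10, 8, 6, 2, 12, 5, 1, 9, 3, 4, 0, 11, 7] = (0 10)(1 8 3 2 6)(4 12 7 9)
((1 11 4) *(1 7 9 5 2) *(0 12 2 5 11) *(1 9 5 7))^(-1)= (0 1 4 11 9 2 12)(5 7)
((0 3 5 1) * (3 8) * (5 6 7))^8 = ((0 8 3 6 7 5 1))^8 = (0 8 3 6 7 5 1)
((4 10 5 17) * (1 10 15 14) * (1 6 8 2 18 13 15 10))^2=((2 18 13 15 14 6 8)(4 10 5 17))^2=(2 13 14 8 18 15 6)(4 5)(10 17)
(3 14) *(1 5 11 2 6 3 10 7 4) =[0, 5, 6, 14, 1, 11, 3, 4, 8, 9, 7, 2, 12, 13, 10] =(1 5 11 2 6 3 14 10 7 4)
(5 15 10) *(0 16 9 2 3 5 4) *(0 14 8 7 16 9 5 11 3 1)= (0 9 2 1)(3 11)(4 14 8 7 16 5 15 10)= [9, 0, 1, 11, 14, 15, 6, 16, 7, 2, 4, 3, 12, 13, 8, 10, 5]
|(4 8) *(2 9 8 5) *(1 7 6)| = |(1 7 6)(2 9 8 4 5)| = 15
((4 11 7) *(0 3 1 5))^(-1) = (0 5 1 3)(4 7 11)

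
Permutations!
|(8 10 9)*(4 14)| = 6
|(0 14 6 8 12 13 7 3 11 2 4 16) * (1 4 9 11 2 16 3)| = |(0 14 6 8 12 13 7 1 4 3 2 9 11 16)| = 14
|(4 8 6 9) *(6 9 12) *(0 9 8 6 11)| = 6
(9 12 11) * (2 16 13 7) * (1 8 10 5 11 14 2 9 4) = (1 8 10 5 11 4)(2 16 13 7 9 12 14) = [0, 8, 16, 3, 1, 11, 6, 9, 10, 12, 5, 4, 14, 7, 2, 15, 13]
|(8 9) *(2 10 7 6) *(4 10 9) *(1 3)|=14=|(1 3)(2 9 8 4 10 7 6)|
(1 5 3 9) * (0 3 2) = (0 3 9 1 5 2) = [3, 5, 0, 9, 4, 2, 6, 7, 8, 1]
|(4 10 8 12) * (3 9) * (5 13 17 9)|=|(3 5 13 17 9)(4 10 8 12)|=20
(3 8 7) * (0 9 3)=(0 9 3 8 7)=[9, 1, 2, 8, 4, 5, 6, 0, 7, 3]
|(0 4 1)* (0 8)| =4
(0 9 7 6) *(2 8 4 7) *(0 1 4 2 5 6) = [9, 4, 8, 3, 7, 6, 1, 0, 2, 5] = (0 9 5 6 1 4 7)(2 8)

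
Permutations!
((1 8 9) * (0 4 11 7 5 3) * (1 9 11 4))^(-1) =((0 1 8 11 7 5 3))^(-1) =(0 3 5 7 11 8 1)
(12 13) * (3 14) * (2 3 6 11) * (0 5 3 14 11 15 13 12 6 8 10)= (0 5 3 11 2 14 8 10)(6 15 13)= [5, 1, 14, 11, 4, 3, 15, 7, 10, 9, 0, 2, 12, 6, 8, 13]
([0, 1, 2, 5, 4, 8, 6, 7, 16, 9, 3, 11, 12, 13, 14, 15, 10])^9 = (3 10 16 8 5)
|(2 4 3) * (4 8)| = 4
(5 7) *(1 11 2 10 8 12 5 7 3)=(1 11 2 10 8 12 5 3)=[0, 11, 10, 1, 4, 3, 6, 7, 12, 9, 8, 2, 5]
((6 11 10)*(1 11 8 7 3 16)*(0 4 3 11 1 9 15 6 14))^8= (0 7 9)(3 10 6)(4 11 15)(8 16 14)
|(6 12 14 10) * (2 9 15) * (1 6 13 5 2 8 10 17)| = 35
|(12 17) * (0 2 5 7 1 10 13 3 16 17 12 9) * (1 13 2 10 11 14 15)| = |(0 10 2 5 7 13 3 16 17 9)(1 11 14 15)| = 20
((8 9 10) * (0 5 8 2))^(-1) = (0 2 10 9 8 5)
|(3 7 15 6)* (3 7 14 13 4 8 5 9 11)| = |(3 14 13 4 8 5 9 11)(6 7 15)| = 24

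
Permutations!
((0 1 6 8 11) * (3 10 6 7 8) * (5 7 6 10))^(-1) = (0 11 8 7 5 3 6 1)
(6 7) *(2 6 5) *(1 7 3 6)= [0, 7, 1, 6, 4, 2, 3, 5]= (1 7 5 2)(3 6)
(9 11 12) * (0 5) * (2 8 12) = [5, 1, 8, 3, 4, 0, 6, 7, 12, 11, 10, 2, 9] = (0 5)(2 8 12 9 11)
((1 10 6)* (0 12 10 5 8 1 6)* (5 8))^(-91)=((0 12 10)(1 8))^(-91)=(0 10 12)(1 8)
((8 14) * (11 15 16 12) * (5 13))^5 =(5 13)(8 14)(11 15 16 12)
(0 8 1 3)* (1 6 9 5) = [8, 3, 2, 0, 4, 1, 9, 7, 6, 5] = (0 8 6 9 5 1 3)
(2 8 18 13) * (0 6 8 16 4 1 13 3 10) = [6, 13, 16, 10, 1, 5, 8, 7, 18, 9, 0, 11, 12, 2, 14, 15, 4, 17, 3] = (0 6 8 18 3 10)(1 13 2 16 4)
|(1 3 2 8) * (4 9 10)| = |(1 3 2 8)(4 9 10)| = 12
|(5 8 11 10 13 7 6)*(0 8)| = |(0 8 11 10 13 7 6 5)| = 8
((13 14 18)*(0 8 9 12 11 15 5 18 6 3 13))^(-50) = (0 5 11 9)(3 14)(6 13)(8 18 15 12)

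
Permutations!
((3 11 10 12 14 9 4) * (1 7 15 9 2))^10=(1 2 14 12 10 11 3 4 9 15 7)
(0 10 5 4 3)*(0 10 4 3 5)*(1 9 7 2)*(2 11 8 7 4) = (0 2 1 9 4 5 3 10)(7 11 8) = [2, 9, 1, 10, 5, 3, 6, 11, 7, 4, 0, 8]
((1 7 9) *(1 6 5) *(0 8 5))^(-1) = (0 6 9 7 1 5 8)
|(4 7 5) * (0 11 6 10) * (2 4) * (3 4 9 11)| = 10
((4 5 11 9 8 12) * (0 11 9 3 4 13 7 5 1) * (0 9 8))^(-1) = (0 9 1 4 3 11)(5 7 13 12 8)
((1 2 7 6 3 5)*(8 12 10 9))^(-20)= ((1 2 7 6 3 5)(8 12 10 9))^(-20)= (12)(1 3 7)(2 5 6)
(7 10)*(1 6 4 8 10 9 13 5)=(1 6 4 8 10 7 9 13 5)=[0, 6, 2, 3, 8, 1, 4, 9, 10, 13, 7, 11, 12, 5]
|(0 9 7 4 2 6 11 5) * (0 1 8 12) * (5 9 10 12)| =|(0 10 12)(1 8 5)(2 6 11 9 7 4)| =6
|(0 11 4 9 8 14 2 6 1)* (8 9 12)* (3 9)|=18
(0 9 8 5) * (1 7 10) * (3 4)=(0 9 8 5)(1 7 10)(3 4)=[9, 7, 2, 4, 3, 0, 6, 10, 5, 8, 1]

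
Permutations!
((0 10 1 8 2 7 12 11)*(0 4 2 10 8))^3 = (0 1 10 8)(2 11 7 4 12)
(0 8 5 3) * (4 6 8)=(0 4 6 8 5 3)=[4, 1, 2, 0, 6, 3, 8, 7, 5]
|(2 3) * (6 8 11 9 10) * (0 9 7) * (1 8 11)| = |(0 9 10 6 11 7)(1 8)(2 3)| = 6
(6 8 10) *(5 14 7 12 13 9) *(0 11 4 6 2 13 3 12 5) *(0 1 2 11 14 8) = [14, 2, 13, 12, 6, 8, 0, 5, 10, 1, 11, 4, 3, 9, 7] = (0 14 7 5 8 10 11 4 6)(1 2 13 9)(3 12)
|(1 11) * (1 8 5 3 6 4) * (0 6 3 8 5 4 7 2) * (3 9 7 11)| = 11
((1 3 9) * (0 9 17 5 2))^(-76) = ((0 9 1 3 17 5 2))^(-76) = (0 9 1 3 17 5 2)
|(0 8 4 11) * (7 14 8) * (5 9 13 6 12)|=30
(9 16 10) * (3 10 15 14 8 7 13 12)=(3 10 9 16 15 14 8 7 13 12)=[0, 1, 2, 10, 4, 5, 6, 13, 7, 16, 9, 11, 3, 12, 8, 14, 15]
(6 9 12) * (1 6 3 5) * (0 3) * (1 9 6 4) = (0 3 5 9 12)(1 4) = [3, 4, 2, 5, 1, 9, 6, 7, 8, 12, 10, 11, 0]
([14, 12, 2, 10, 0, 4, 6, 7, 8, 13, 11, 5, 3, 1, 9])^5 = (0 12 4 1 5 13 11 9 10 14 3)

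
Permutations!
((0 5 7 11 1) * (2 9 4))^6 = ((0 5 7 11 1)(2 9 4))^6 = (0 5 7 11 1)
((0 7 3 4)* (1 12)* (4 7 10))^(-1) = (0 4 10)(1 12)(3 7)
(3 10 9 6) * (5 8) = (3 10 9 6)(5 8) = [0, 1, 2, 10, 4, 8, 3, 7, 5, 6, 9]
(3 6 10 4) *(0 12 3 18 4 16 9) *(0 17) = (0 12 3 6 10 16 9 17)(4 18) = [12, 1, 2, 6, 18, 5, 10, 7, 8, 17, 16, 11, 3, 13, 14, 15, 9, 0, 4]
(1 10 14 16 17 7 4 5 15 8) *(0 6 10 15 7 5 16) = (0 6 10 14)(1 15 8)(4 16 17 5 7) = [6, 15, 2, 3, 16, 7, 10, 4, 1, 9, 14, 11, 12, 13, 0, 8, 17, 5]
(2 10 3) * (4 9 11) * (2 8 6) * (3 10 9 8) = (2 9 11 4 8 6) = [0, 1, 9, 3, 8, 5, 2, 7, 6, 11, 10, 4]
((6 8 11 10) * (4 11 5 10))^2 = (11)(5 6)(8 10) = ((4 11)(5 10 6 8))^2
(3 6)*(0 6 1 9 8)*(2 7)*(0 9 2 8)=(0 6 3 1 2 7 8 9)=[6, 2, 7, 1, 4, 5, 3, 8, 9, 0]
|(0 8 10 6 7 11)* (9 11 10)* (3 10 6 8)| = 6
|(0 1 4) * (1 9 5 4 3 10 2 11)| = 20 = |(0 9 5 4)(1 3 10 2 11)|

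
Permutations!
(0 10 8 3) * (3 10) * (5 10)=(0 3)(5 10 8)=[3, 1, 2, 0, 4, 10, 6, 7, 5, 9, 8]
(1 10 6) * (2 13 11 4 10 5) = (1 5 2 13 11 4 10 6) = [0, 5, 13, 3, 10, 2, 1, 7, 8, 9, 6, 4, 12, 11]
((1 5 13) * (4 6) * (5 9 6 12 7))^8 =(13)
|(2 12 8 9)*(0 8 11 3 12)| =|(0 8 9 2)(3 12 11)| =12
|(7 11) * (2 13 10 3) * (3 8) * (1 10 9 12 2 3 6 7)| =12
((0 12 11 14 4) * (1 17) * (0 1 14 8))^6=(0 11)(1 14)(4 17)(8 12)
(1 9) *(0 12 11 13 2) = (0 12 11 13 2)(1 9) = [12, 9, 0, 3, 4, 5, 6, 7, 8, 1, 10, 13, 11, 2]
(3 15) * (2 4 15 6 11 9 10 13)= [0, 1, 4, 6, 15, 5, 11, 7, 8, 10, 13, 9, 12, 2, 14, 3]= (2 4 15 3 6 11 9 10 13)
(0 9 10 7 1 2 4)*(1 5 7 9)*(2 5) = [1, 5, 4, 3, 0, 7, 6, 2, 8, 10, 9] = (0 1 5 7 2 4)(9 10)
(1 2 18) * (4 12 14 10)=[0, 2, 18, 3, 12, 5, 6, 7, 8, 9, 4, 11, 14, 13, 10, 15, 16, 17, 1]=(1 2 18)(4 12 14 10)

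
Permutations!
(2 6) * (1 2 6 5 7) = (1 2 5 7) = [0, 2, 5, 3, 4, 7, 6, 1]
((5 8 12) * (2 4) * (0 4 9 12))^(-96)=(0 2 12 8 4 9 5)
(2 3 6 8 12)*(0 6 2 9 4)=(0 6 8 12 9 4)(2 3)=[6, 1, 3, 2, 0, 5, 8, 7, 12, 4, 10, 11, 9]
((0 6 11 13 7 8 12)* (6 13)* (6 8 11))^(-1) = ((0 13 7 11 8 12))^(-1) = (0 12 8 11 7 13)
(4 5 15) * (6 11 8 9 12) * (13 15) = (4 5 13 15)(6 11 8 9 12) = [0, 1, 2, 3, 5, 13, 11, 7, 9, 12, 10, 8, 6, 15, 14, 4]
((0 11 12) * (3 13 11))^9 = (0 12 11 13 3)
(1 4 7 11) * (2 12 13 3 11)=(1 4 7 2 12 13 3 11)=[0, 4, 12, 11, 7, 5, 6, 2, 8, 9, 10, 1, 13, 3]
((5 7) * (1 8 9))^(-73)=((1 8 9)(5 7))^(-73)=(1 9 8)(5 7)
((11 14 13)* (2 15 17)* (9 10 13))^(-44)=((2 15 17)(9 10 13 11 14))^(-44)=(2 15 17)(9 10 13 11 14)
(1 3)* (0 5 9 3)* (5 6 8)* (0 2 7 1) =(0 6 8 5 9 3)(1 2 7) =[6, 2, 7, 0, 4, 9, 8, 1, 5, 3]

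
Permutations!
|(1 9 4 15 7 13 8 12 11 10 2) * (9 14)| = 12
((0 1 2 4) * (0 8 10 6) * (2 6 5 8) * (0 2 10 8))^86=(0 6 4 5 1 2 10)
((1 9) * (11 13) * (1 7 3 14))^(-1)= (1 14 3 7 9)(11 13)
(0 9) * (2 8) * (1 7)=(0 9)(1 7)(2 8)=[9, 7, 8, 3, 4, 5, 6, 1, 2, 0]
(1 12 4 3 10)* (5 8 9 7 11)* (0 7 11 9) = (0 7 9 11 5 8)(1 12 4 3 10) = [7, 12, 2, 10, 3, 8, 6, 9, 0, 11, 1, 5, 4]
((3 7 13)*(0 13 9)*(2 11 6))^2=((0 13 3 7 9)(2 11 6))^2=(0 3 9 13 7)(2 6 11)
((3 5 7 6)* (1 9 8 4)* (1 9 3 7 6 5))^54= ((1 3)(4 9 8)(5 6 7))^54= (9)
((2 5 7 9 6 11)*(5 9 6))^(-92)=(2 6 5)(7 9 11)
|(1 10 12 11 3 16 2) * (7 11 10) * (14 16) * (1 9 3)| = |(1 7 11)(2 9 3 14 16)(10 12)| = 30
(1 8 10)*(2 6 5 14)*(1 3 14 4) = (1 8 10 3 14 2 6 5 4) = [0, 8, 6, 14, 1, 4, 5, 7, 10, 9, 3, 11, 12, 13, 2]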